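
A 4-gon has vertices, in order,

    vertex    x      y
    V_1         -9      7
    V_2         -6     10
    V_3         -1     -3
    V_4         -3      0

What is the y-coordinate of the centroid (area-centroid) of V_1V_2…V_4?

74/15

Apply Gauss's area formula. First the cross-terms c_i = x_i·y_{i+1} − x_{i+1}·y_i:
  -48, 28, -9, -21  ⇒  2A = -50, A = -25.
Then Σ (y_i + y_{i+1})·c_i = -740, so ȳ = -740 / (6·(-25)) = 74/15.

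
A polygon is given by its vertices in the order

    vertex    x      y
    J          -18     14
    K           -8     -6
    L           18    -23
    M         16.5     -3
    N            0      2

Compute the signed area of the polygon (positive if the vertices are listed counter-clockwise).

453.25

Apply the shoelace (surveyor's) formula: 2A = Σ (x_i·y_{i+1} − x_{i+1}·y_i), indices taken mod 5.
Σ = (220) + (292) + (325.5) + (33) + (36) = 906.5
Signed area = Σ/2 = 453.25 (positive ⇒ counter-clockwise traversal).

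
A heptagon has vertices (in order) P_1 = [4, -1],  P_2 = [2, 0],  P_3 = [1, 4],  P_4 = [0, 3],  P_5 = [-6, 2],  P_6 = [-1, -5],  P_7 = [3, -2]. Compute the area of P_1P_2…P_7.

42.5

Apply Gauss's area formula: 2A = Σ (x_i·y_{i+1} − x_{i+1}·y_i), indices taken mod 7.
Σ = (2) + (8) + (3) + (18) + (32) + (17) + (5) = 85
Area = |Σ|/2 = 42.5.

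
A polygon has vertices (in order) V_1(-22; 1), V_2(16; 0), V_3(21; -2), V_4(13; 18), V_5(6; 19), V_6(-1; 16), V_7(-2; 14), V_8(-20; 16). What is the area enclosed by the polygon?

Cross-terms: -16, -32, 404, 139, 115, 18, 248, 332  ⇒  Σ = 1208
Area = |Σ|/2 = 604.

604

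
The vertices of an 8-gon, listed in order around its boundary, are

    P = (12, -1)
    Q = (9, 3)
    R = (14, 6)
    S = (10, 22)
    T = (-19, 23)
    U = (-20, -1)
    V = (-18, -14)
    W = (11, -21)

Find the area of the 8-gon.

Apply the shoelace formula: 2A = Σ (x_i·y_{i+1} − x_{i+1}·y_i), indices taken mod 8.
Cross-terms: 45, 12, 248, 648, 479, 262, 532, 241  ⇒  Σ = 2467
Area = |Σ|/2 = 1233.5.

1233.5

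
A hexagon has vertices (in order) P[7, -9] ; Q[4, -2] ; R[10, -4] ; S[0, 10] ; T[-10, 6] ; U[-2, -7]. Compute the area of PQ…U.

P→Q: (7)(-2) − (4)(-9) = 22
Q→R: (4)(-4) − (10)(-2) = 4
R→S: (10)(10) − (0)(-4) = 100
S→T: (0)(6) − (-10)(10) = 100
T→U: (-10)(-7) − (-2)(6) = 82
U→P: (-2)(-9) − (7)(-7) = 67
Σ = 375
Area = |Σ|/2 = 187.5.

187.5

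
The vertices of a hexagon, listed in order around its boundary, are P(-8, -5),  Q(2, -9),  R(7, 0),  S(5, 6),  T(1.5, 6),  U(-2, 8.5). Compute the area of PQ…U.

155.375

Σ = (82) + (63) + (42) + (21) + (24.75) + (78) = 310.75
Area = |Σ|/2 = 155.375.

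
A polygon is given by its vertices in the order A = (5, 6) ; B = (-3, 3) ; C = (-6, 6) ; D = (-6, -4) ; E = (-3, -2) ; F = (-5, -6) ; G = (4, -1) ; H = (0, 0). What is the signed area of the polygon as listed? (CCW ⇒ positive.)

Apply the surveyor's formula: 2A = Σ (x_i·y_{i+1} − x_{i+1}·y_i), indices taken mod 8.
Σ = (33) + (0) + (60) + (0) + (8) + (29) + (0) + (0) = 130
Signed area = Σ/2 = 65 (positive ⇒ counter-clockwise traversal).

65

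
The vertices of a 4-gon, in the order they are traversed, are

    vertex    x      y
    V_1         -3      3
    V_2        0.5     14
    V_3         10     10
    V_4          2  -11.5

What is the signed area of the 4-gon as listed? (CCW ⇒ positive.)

-171

Σ = (-43.5) + (-135) + (-135) + (-28.5) = -342
Signed area = Σ/2 = -171 (negative ⇒ clockwise traversal).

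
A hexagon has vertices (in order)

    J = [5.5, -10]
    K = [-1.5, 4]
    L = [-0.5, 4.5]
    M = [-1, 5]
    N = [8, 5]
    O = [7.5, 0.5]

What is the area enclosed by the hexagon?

76

Apply Gauss's area formula: 2A = Σ (x_i·y_{i+1} − x_{i+1}·y_i), indices taken mod 6.
J→K: (5.5)(4) − (-1.5)(-10) = 7
K→L: (-1.5)(4.5) − (-0.5)(4) = -4.75
L→M: (-0.5)(5) − (-1)(4.5) = 2
M→N: (-1)(5) − (8)(5) = -45
N→O: (8)(0.5) − (7.5)(5) = -33.5
O→J: (7.5)(-10) − (5.5)(0.5) = -77.75
Σ = -152
Area = |Σ|/2 = 76.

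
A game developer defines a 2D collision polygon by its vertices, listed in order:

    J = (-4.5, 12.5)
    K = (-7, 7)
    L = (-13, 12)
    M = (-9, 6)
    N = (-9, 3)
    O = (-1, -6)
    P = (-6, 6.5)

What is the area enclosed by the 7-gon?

44.375

Apply the shoelace (surveyor's) formula: 2A = Σ (x_i·y_{i+1} − x_{i+1}·y_i), indices taken mod 7.
Cross-terms: 56, 7, 30, 27, 57, -42.5, -45.75  ⇒  Σ = 88.75
Area = |Σ|/2 = 44.375.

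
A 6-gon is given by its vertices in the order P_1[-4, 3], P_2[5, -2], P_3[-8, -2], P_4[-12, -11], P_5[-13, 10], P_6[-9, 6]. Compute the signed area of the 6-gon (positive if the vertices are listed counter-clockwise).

Apply the surveyor's formula: 2A = Σ (x_i·y_{i+1} − x_{i+1}·y_i), indices taken mod 6.
Σ = (-7) + (-26) + (64) + (-263) + (12) + (-3) = -223
Signed area = Σ/2 = -111.5 (negative ⇒ clockwise traversal).

-111.5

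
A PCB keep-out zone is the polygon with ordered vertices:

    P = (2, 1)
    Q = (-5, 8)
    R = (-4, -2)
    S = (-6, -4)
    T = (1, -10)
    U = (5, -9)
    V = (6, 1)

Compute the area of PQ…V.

Apply the shoelace (surveyor's) formula: 2A = Σ (x_i·y_{i+1} − x_{i+1}·y_i), indices taken mod 7.
Cross-terms: 21, 42, 4, 64, 41, 59, 4  ⇒  Σ = 235
Area = |Σ|/2 = 117.5.

117.5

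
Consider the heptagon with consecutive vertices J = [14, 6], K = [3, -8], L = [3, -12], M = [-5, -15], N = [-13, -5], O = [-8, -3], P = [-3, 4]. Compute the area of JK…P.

266.5

Apply the shoelace (surveyor's) formula: 2A = Σ (x_i·y_{i+1} − x_{i+1}·y_i), indices taken mod 7.
J→K: (14)(-8) − (3)(6) = -130
K→L: (3)(-12) − (3)(-8) = -12
L→M: (3)(-15) − (-5)(-12) = -105
M→N: (-5)(-5) − (-13)(-15) = -170
N→O: (-13)(-3) − (-8)(-5) = -1
O→P: (-8)(4) − (-3)(-3) = -41
P→J: (-3)(6) − (14)(4) = -74
Σ = -533
Area = |Σ|/2 = 266.5.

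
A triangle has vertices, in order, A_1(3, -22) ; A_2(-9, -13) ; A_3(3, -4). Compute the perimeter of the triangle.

|A_1A_2| = √((-12)² + (9)²) = √225 = 15
|A_2A_3| = √((12)² + (9)²) = √225 = 15
|A_3A_1| = √((0)² + (-18)²) = √324 = 18
Perimeter = 15 + 15 + 18 = 48.

48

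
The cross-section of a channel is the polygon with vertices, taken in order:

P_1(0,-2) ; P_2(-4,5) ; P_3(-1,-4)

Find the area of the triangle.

7.5

Apply the surveyor's formula: 2A = Σ (x_i·y_{i+1} − x_{i+1}·y_i), indices taken mod 3.
Σ = (-8) + (21) + (2) = 15
Area = |Σ|/2 = 7.5.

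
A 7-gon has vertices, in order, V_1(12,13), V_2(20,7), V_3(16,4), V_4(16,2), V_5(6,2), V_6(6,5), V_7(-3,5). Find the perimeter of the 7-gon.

|V_1V_2| = √((8)² + (-6)²) = √100 = 10
|V_2V_3| = √((-4)² + (-3)²) = √25 = 5
|V_3V_4| = √((0)² + (-2)²) = √4 = 2
|V_4V_5| = √((-10)² + (0)²) = √100 = 10
|V_5V_6| = √((0)² + (3)²) = √9 = 3
|V_6V_7| = √((-9)² + (0)²) = √81 = 9
|V_7V_1| = √((15)² + (8)²) = √289 = 17
Perimeter = 10 + 5 + 2 + 10 + 3 + 9 + 17 = 56.

56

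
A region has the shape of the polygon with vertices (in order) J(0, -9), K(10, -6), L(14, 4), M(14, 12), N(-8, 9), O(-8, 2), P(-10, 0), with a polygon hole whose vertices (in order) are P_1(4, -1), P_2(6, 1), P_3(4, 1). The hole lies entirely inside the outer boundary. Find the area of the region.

Outer boundary:
Σ = (90) + (124) + (112) + (222) + (56) + (20) + (90) = 714
Area = |Σ|/2 = 357.
Hole:
Cross-terms: 10, 2, -8  ⇒  Σ = 4
Area = |Σ|/2 = 2.
Net area = 357 − 2 = 355.

355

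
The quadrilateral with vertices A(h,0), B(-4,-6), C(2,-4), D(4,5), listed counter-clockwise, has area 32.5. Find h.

-1

The doubled signed area Σ (x_i y_{i+1} − x_{i+1} y_i) is linear in h.
With h=0 it equals 54; the coefficient of h is -11 (from the two edges through A).
So -11·h + 54 = 2·32.5 = 65 ⇒ h = -1.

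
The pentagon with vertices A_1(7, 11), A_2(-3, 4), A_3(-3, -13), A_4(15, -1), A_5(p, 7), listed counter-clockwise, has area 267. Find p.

14

Write out the shoelace sum; only the two edges meeting at A_5 involve p:
2·Area = [(15·7 − p·(-1)) + (p·11 − 7·7)] + 310
       = 12·p + 366 = 534
⇒ p = 14.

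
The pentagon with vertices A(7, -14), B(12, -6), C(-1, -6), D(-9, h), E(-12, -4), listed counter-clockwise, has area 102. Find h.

Write out the shoelace sum; only the two edges meeting at D involve h:
2·Area = [((-1)·h − (-9)·(-6)) + ((-9)·(-4) − (-12)·h)] + 244
       = 11·h + 226 = 204
⇒ h = -2.

-2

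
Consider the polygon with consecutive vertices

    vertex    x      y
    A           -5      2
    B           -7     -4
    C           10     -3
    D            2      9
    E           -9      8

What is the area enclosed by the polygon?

Σ = (34) + (61) + (96) + (97) + (22) = 310
Area = |Σ|/2 = 155.

155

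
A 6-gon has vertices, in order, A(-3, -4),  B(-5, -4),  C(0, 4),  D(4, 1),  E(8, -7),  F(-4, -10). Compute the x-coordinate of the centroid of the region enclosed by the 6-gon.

Apply Gauss's area formula. First the cross-terms c_i = x_i·y_{i+1} − x_{i+1}·y_i:
  -8, -20, -16, -36, -108, -14  ⇒  2A = -202, A = -101.
Then Σ (x_i + x_{i+1})·c_i = -666, so x̄ = -666 / (6·(-101)) = 111/101.

111/101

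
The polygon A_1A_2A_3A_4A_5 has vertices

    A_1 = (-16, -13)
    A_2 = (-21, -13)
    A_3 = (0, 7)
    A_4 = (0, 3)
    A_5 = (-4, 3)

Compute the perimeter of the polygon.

62

|A_1A_2| = √((-5)² + (0)²) = √25 = 5
|A_2A_3| = √((21)² + (20)²) = √841 = 29
|A_3A_4| = √((0)² + (-4)²) = √16 = 4
|A_4A_5| = √((-4)² + (0)²) = √16 = 4
|A_5A_1| = √((-12)² + (-16)²) = √400 = 20
Perimeter = 5 + 29 + 4 + 4 + 20 = 62.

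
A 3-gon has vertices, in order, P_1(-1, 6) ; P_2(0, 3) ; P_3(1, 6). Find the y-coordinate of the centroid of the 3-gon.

Apply the surveyor's formula. First the cross-terms c_i = x_i·y_{i+1} − x_{i+1}·y_i:
  -3, -3, 12  ⇒  2A = 6, A = 3.
Then Σ (y_i + y_{i+1})·c_i = 90, so ȳ = 90 / (6·3) = 5.

5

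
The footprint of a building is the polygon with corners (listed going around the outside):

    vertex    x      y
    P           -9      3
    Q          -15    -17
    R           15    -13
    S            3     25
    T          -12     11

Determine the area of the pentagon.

Apply the shoelace formula: 2A = Σ (x_i·y_{i+1} − x_{i+1}·y_i), indices taken mod 5.
P→Q: (-9)(-17) − (-15)(3) = 198
Q→R: (-15)(-13) − (15)(-17) = 450
R→S: (15)(25) − (3)(-13) = 414
S→T: (3)(11) − (-12)(25) = 333
T→P: (-12)(3) − (-9)(11) = 63
Σ = 1458
Area = |Σ|/2 = 729.

729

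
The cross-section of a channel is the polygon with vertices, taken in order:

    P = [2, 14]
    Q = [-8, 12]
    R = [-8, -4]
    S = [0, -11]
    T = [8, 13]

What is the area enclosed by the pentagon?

Apply the shoelace (surveyor's) formula: 2A = Σ (x_i·y_{i+1} − x_{i+1}·y_i), indices taken mod 5.
Σ = (136) + (128) + (88) + (88) + (86) = 526
Area = |Σ|/2 = 263.

263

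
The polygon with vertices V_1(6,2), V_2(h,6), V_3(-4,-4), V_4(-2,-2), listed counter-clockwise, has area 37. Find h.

-1

Write out the shoelace sum; only the two edges meeting at V_2 involve h:
2·Area = [(6·6 − h·2) + (h·(-4) − (-4)·6)] + 8
       = -6·h + 68 = 74
⇒ h = -1.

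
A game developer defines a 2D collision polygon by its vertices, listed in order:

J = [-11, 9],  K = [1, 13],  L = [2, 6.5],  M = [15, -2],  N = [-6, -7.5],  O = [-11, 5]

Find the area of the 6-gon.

Apply the surveyor's formula: 2A = Σ (x_i·y_{i+1} − x_{i+1}·y_i), indices taken mod 6.
Σ = (-152) + (-19.5) + (-101.5) + (-124.5) + (-112.5) + (-44) = -554
Area = |Σ|/2 = 277.

277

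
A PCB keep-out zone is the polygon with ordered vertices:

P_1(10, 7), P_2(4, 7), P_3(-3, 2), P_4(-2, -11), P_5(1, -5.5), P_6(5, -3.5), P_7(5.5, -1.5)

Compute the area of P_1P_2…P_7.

109.625

Apply the shoelace (surveyor's) formula: 2A = Σ (x_i·y_{i+1} − x_{i+1}·y_i), indices taken mod 7.
P_1→P_2: (10)(7) − (4)(7) = 42
P_2→P_3: (4)(2) − (-3)(7) = 29
P_3→P_4: (-3)(-11) − (-2)(2) = 37
P_4→P_5: (-2)(-5.5) − (1)(-11) = 22
P_5→P_6: (1)(-3.5) − (5)(-5.5) = 24
P_6→P_7: (5)(-1.5) − (5.5)(-3.5) = 11.75
P_7→P_1: (5.5)(7) − (10)(-1.5) = 53.5
Σ = 219.25
Area = |Σ|/2 = 109.625.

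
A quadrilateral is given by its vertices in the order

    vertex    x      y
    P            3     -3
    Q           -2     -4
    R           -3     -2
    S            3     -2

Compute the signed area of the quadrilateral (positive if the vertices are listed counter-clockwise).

-8.5

Σ = (-18) + (-8) + (12) + (-3) = -17
Signed area = Σ/2 = -8.5 (negative ⇒ clockwise traversal).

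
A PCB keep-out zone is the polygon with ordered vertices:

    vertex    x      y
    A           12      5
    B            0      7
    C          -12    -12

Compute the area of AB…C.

Apply Gauss's area formula: 2A = Σ (x_i·y_{i+1} − x_{i+1}·y_i), indices taken mod 3.
Σ = (84) + (84) + (84) = 252
Area = |Σ|/2 = 126.

126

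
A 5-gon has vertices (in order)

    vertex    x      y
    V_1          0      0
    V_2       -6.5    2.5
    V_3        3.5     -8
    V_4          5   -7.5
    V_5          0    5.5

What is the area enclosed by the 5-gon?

42.25

Apply Gauss's area formula: 2A = Σ (x_i·y_{i+1} − x_{i+1}·y_i), indices taken mod 5.
Cross-terms: 0, 43.25, 13.75, 27.5, 0  ⇒  Σ = 84.5
Area = |Σ|/2 = 42.25.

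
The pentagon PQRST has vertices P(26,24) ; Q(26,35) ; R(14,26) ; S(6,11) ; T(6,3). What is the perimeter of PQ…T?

80

|PQ| = √((0)² + (11)²) = √121 = 11
|QR| = √((-12)² + (-9)²) = √225 = 15
|RS| = √((-8)² + (-15)²) = √289 = 17
|ST| = √((0)² + (-8)²) = √64 = 8
|TP| = √((20)² + (21)²) = √841 = 29
Perimeter = 11 + 15 + 17 + 8 + 29 = 80.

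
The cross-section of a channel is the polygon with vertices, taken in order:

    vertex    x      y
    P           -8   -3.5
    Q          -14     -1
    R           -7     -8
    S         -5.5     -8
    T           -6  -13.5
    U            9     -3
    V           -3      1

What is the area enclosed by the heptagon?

Apply the shoelace (surveyor's) formula: 2A = Σ (x_i·y_{i+1} − x_{i+1}·y_i), indices taken mod 7.
Σ = (-41) + (105) + (12) + (26.25) + (139.5) + (0) + (18.5) = 260.25
Area = |Σ|/2 = 130.125.

130.125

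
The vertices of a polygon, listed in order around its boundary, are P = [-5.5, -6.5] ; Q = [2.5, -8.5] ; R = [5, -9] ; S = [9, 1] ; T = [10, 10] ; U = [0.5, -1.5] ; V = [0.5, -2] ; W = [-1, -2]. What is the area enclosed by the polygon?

Σ = (63) + (20) + (86) + (80) + (-20) + (-0.25) + (-3) + (-4.5) = 221.25
Area = |Σ|/2 = 110.625.

110.625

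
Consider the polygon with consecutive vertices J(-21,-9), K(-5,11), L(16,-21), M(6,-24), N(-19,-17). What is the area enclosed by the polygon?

Apply the shoelace formula: 2A = Σ (x_i·y_{i+1} − x_{i+1}·y_i), indices taken mod 5.
Σ = (-276) + (-71) + (-258) + (-558) + (-186) = -1349
Area = |Σ|/2 = 674.5.

674.5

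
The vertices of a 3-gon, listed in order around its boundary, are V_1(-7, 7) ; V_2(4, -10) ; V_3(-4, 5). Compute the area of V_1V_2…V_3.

Cross-terms: 42, -20, 7  ⇒  Σ = 29
Area = |Σ|/2 = 14.5.

14.5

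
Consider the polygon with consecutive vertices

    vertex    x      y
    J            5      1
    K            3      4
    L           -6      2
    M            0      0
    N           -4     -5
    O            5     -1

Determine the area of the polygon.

43

J→K: (5)(4) − (3)(1) = 17
K→L: (3)(2) − (-6)(4) = 30
L→M: (-6)(0) − (0)(2) = 0
M→N: (0)(-5) − (-4)(0) = 0
N→O: (-4)(-1) − (5)(-5) = 29
O→J: (5)(1) − (5)(-1) = 10
Σ = 86
Area = |Σ|/2 = 43.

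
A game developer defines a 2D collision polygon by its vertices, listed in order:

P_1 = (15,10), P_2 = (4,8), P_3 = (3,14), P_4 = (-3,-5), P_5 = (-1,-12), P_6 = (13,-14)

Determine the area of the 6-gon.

Apply the shoelace formula: 2A = Σ (x_i·y_{i+1} − x_{i+1}·y_i), indices taken mod 6.
Σ = (80) + (32) + (27) + (31) + (170) + (340) = 680
Area = |Σ|/2 = 340.

340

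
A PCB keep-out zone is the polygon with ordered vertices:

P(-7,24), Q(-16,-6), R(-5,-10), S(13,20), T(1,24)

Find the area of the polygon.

Apply the shoelace (surveyor's) formula: 2A = Σ (x_i·y_{i+1} − x_{i+1}·y_i), indices taken mod 5.
Σ = (426) + (130) + (30) + (292) + (192) = 1070
Area = |Σ|/2 = 535.

535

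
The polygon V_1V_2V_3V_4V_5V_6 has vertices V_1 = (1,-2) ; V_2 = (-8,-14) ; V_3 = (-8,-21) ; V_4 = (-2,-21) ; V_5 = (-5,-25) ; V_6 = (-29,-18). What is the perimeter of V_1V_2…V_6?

|V_1V_2| = √((-9)² + (-12)²) = √225 = 15
|V_2V_3| = √((0)² + (-7)²) = √49 = 7
|V_3V_4| = √((6)² + (0)²) = √36 = 6
|V_4V_5| = √((-3)² + (-4)²) = √25 = 5
|V_5V_6| = √((-24)² + (7)²) = √625 = 25
|V_6V_1| = √((30)² + (16)²) = √1156 = 34
Perimeter = 15 + 7 + 6 + 5 + 25 + 34 = 92.

92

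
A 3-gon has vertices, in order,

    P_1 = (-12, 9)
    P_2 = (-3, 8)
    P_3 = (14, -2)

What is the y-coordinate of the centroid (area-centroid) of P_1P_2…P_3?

Apply the shoelace (surveyor's) formula. First the cross-terms c_i = x_i·y_{i+1} − x_{i+1}·y_i:
  -69, -106, 102  ⇒  2A = -73, A = -36.5.
Then Σ (y_i + y_{i+1})·c_i = -1095, so ȳ = -1095 / (6·(-36.5)) = 5.

5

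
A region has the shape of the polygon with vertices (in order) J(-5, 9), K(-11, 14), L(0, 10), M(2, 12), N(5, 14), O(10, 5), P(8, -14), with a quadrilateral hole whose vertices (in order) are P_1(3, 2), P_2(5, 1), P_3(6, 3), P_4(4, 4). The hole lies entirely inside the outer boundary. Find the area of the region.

Outer boundary:
Σ = (29) + (-110) + (-20) + (-32) + (-115) + (-180) + (2) = -426
Area = |Σ|/2 = 213.
Hole:
Apply the surveyor's formula: 2A = Σ (x_i·y_{i+1} − x_{i+1}·y_i), indices taken mod 4.
Σ = (-7) + (9) + (12) + (-4) = 10
Area = |Σ|/2 = 5.
Net area = 213 − 5 = 208.

208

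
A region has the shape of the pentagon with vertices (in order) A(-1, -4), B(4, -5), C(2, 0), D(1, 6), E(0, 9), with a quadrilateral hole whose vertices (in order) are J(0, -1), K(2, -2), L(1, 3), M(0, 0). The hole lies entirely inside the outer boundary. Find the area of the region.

Outer boundary:
Apply Gauss's area formula: 2A = Σ (x_i·y_{i+1} − x_{i+1}·y_i), indices taken mod 5.
Cross-terms: 21, 10, 12, 9, 9  ⇒  Σ = 61
Area = |Σ|/2 = 30.5.
Hole:
Apply the shoelace formula: 2A = Σ (x_i·y_{i+1} − x_{i+1}·y_i), indices taken mod 4.
Σ = (2) + (8) + (0) + (0) = 10
Area = |Σ|/2 = 5.
Net area = 30.5 − 5 = 25.5.

25.5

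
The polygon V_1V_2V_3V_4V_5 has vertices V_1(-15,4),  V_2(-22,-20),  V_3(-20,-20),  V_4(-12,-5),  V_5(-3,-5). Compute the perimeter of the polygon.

|V_1V_2| = √((-7)² + (-24)²) = √625 = 25
|V_2V_3| = √((2)² + (0)²) = √4 = 2
|V_3V_4| = √((8)² + (15)²) = √289 = 17
|V_4V_5| = √((9)² + (0)²) = √81 = 9
|V_5V_1| = √((-12)² + (9)²) = √225 = 15
Perimeter = 25 + 2 + 17 + 9 + 15 = 68.

68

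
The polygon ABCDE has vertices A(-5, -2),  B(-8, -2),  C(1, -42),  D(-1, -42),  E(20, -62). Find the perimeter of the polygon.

140

|AB| = √((-3)² + (0)²) = √9 = 3
|BC| = √((9)² + (-40)²) = √1681 = 41
|CD| = √((-2)² + (0)²) = √4 = 2
|DE| = √((21)² + (-20)²) = √841 = 29
|EA| = √((-25)² + (60)²) = √4225 = 65
Perimeter = 3 + 41 + 2 + 29 + 65 = 140.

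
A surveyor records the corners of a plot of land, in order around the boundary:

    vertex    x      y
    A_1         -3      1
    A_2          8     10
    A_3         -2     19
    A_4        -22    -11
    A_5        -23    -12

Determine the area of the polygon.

263

Σ = (-38) + (172) + (440) + (11) + (-59) = 526
Area = |Σ|/2 = 263.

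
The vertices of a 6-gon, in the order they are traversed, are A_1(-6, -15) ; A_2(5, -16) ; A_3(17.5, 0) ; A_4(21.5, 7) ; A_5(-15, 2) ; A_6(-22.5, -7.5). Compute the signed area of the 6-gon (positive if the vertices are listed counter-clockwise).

585.75

Apply Gauss's area formula: 2A = Σ (x_i·y_{i+1} − x_{i+1}·y_i), indices taken mod 6.
Cross-terms: 171, 280, 122.5, 148, 157.5, 292.5  ⇒  Σ = 1171.5
Signed area = Σ/2 = 585.75 (positive ⇒ counter-clockwise traversal).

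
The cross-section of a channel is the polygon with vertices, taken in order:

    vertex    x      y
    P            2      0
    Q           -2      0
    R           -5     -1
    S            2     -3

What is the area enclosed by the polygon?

12.5

Cross-terms: 0, 2, 17, 6  ⇒  Σ = 25
Area = |Σ|/2 = 12.5.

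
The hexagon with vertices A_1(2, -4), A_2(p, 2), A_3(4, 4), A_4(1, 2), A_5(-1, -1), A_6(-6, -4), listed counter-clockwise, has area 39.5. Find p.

6

The doubled signed area Σ (x_i y_{i+1} − x_{i+1} y_i) is linear in p.
With p=0 it equals 31; the coefficient of p is 8 (from the two edges through A_2).
So 8·p + 31 = 2·39.5 = 79 ⇒ p = 6.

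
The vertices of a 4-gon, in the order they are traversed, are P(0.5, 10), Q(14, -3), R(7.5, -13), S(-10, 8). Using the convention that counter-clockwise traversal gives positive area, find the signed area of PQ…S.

-237.5

Apply the surveyor's formula: 2A = Σ (x_i·y_{i+1} − x_{i+1}·y_i), indices taken mod 4.
Σ = (-141.5) + (-159.5) + (-70) + (-104) = -475
Signed area = Σ/2 = -237.5 (negative ⇒ clockwise traversal).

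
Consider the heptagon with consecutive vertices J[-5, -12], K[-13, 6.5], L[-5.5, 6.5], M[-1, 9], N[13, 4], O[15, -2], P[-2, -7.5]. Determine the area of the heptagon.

Apply the surveyor's formula: 2A = Σ (x_i·y_{i+1} − x_{i+1}·y_i), indices taken mod 7.
J→K: (-5)(6.5) − (-13)(-12) = -188.5
K→L: (-13)(6.5) − (-5.5)(6.5) = -48.75
L→M: (-5.5)(9) − (-1)(6.5) = -43
M→N: (-1)(4) − (13)(9) = -121
N→O: (13)(-2) − (15)(4) = -86
O→P: (15)(-7.5) − (-2)(-2) = -116.5
P→J: (-2)(-12) − (-5)(-7.5) = -13.5
Σ = -617.25
Area = |Σ|/2 = 308.625.

308.625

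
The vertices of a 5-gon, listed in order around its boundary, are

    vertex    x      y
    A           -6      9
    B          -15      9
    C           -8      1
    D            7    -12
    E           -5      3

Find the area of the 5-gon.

Apply the surveyor's formula: 2A = Σ (x_i·y_{i+1} − x_{i+1}·y_i), indices taken mod 5.
Cross-terms: 81, 57, 89, -39, -27  ⇒  Σ = 161
Area = |Σ|/2 = 80.5.

80.5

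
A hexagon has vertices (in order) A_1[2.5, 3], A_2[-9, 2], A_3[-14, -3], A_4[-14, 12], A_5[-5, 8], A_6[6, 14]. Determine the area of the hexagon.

Cross-terms: 32, 55, -210, -52, -118, -17  ⇒  Σ = -310
Area = |Σ|/2 = 155.

155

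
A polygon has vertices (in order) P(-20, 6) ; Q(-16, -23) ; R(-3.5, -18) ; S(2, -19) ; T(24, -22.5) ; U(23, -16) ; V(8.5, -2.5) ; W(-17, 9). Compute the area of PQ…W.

800.5

Σ = (556) + (207.5) + (102.5) + (411) + (133.5) + (78.5) + (34) + (78) = 1601
Area = |Σ|/2 = 800.5.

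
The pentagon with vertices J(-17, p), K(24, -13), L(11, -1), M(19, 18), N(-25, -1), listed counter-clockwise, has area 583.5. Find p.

-4

Write out the shoelace sum; only the two edges meeting at J involve p:
2·Area = [((-25)·p − (-17)·(-1)) + ((-17)·(-13) − 24·p)] + 767
       = -49·p + 971 = 1167
⇒ p = -4.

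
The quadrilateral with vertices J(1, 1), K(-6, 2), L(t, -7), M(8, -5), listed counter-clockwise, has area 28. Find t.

Write out the shoelace sum; only the two edges meeting at L involve t:
2·Area = [((-6)·(-7) − t·2) + (t·(-5) − 8·(-7))] + 21
       = -7·t + 119 = 56
⇒ t = 9.

9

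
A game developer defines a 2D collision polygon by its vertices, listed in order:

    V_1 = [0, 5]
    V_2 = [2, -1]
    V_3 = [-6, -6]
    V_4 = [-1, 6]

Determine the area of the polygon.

Apply the surveyor's formula: 2A = Σ (x_i·y_{i+1} − x_{i+1}·y_i), indices taken mod 4.
V_1→V_2: (0)(-1) − (2)(5) = -10
V_2→V_3: (2)(-6) − (-6)(-1) = -18
V_3→V_4: (-6)(6) − (-1)(-6) = -42
V_4→V_1: (-1)(5) − (0)(6) = -5
Σ = -75
Area = |Σ|/2 = 37.5.

37.5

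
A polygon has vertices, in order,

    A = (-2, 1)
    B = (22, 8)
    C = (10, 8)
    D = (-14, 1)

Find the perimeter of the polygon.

|AB| = √((24)² + (7)²) = √625 = 25
|BC| = √((-12)² + (0)²) = √144 = 12
|CD| = √((-24)² + (-7)²) = √625 = 25
|DA| = √((12)² + (0)²) = √144 = 12
Perimeter = 25 + 12 + 25 + 12 = 74.

74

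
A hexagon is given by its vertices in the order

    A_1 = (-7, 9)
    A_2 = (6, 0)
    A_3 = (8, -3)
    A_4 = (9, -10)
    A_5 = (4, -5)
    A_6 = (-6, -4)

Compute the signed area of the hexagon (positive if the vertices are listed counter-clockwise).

Σ = (-54) + (-18) + (-53) + (-5) + (-46) + (-82) = -258
Signed area = Σ/2 = -129 (negative ⇒ clockwise traversal).

-129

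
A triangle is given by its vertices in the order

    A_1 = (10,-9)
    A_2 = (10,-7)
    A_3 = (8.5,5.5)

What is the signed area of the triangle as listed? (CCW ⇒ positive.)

Apply Gauss's area formula: 2A = Σ (x_i·y_{i+1} − x_{i+1}·y_i), indices taken mod 3.
Σ = (20) + (114.5) + (-131.5) = 3
Signed area = Σ/2 = 1.5 (positive ⇒ counter-clockwise traversal).

1.5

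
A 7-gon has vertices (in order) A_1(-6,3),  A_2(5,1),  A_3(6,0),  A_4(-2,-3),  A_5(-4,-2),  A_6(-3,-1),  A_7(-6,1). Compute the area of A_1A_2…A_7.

38

Cross-terms: -21, -6, -18, -8, -2, -9, -12  ⇒  Σ = -76
Area = |Σ|/2 = 38.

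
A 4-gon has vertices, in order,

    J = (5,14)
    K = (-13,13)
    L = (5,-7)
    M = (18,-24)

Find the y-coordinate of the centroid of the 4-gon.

139/93

Apply the shoelace formula. First the cross-terms c_i = x_i·y_{i+1} − x_{i+1}·y_i:
  247, 26, 6, 372  ⇒  2A = 651, A = 325.5.
Then Σ (y_i + y_{i+1})·c_i = 2919, so ȳ = 2919 / (6·325.5) = 139/93.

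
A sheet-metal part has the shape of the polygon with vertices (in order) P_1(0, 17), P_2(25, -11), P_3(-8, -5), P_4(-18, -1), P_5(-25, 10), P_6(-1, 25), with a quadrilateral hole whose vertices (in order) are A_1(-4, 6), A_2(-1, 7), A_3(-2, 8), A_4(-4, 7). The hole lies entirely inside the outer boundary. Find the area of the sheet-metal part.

775.5

Outer boundary:
Σ = (-425) + (-213) + (-82) + (-205) + (-615) + (-17) = -1557
Area = |Σ|/2 = 778.5.
Hole:
Apply the shoelace (surveyor's) formula: 2A = Σ (x_i·y_{i+1} − x_{i+1}·y_i), indices taken mod 4.
Σ = (-22) + (6) + (18) + (4) = 6
Area = |Σ|/2 = 3.
Net area = 778.5 − 3 = 775.5.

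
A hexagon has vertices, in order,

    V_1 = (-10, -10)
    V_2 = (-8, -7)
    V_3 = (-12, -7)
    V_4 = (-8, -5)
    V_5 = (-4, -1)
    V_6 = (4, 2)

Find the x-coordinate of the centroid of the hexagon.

Apply the surveyor's formula. First the cross-terms c_i = x_i·y_{i+1} − x_{i+1}·y_i:
  -10, -28, 4, -12, -4, -20  ⇒  2A = -70, A = -35.
Then Σ (x_i + x_{i+1})·c_i = 924, so x̄ = 924 / (6·(-35)) = -4.4.

-4.4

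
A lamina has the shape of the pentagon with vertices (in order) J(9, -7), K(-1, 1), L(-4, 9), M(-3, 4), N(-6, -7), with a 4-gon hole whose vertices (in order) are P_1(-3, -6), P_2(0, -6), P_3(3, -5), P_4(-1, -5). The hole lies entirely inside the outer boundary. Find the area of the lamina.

75.5

Outer boundary:
Σ = (2) + (-5) + (11) + (45) + (105) = 158
Area = |Σ|/2 = 79.
Hole:
Apply the shoelace formula: 2A = Σ (x_i·y_{i+1} − x_{i+1}·y_i), indices taken mod 4.
Σ = (18) + (18) + (-20) + (-9) = 7
Area = |Σ|/2 = 3.5.
Net area = 79 − 3.5 = 75.5.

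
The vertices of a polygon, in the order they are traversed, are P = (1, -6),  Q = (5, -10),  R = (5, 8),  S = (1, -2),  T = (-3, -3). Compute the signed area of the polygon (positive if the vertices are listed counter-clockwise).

52

Apply the shoelace (surveyor's) formula: 2A = Σ (x_i·y_{i+1} − x_{i+1}·y_i), indices taken mod 5.
P→Q: (1)(-10) − (5)(-6) = 20
Q→R: (5)(8) − (5)(-10) = 90
R→S: (5)(-2) − (1)(8) = -18
S→T: (1)(-3) − (-3)(-2) = -9
T→P: (-3)(-6) − (1)(-3) = 21
Σ = 104
Signed area = Σ/2 = 52 (positive ⇒ counter-clockwise traversal).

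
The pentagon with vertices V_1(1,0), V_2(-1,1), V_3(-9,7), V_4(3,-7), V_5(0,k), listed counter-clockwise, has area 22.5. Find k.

The doubled signed area Σ (x_i y_{i+1} − x_{i+1} y_i) is linear in k.
With k=0 it equals 45; the coefficient of k is 2 (from the two edges through V_5).
So 2·k + 45 = 2·22.5 = 45 ⇒ k = 0.

0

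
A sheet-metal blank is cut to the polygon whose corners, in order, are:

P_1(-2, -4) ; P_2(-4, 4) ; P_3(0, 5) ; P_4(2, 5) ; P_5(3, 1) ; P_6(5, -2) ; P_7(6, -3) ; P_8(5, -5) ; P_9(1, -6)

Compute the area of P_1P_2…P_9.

68.5

Apply the shoelace formula: 2A = Σ (x_i·y_{i+1} − x_{i+1}·y_i), indices taken mod 9.
P_1→P_2: (-2)(4) − (-4)(-4) = -24
P_2→P_3: (-4)(5) − (0)(4) = -20
P_3→P_4: (0)(5) − (2)(5) = -10
P_4→P_5: (2)(1) − (3)(5) = -13
P_5→P_6: (3)(-2) − (5)(1) = -11
P_6→P_7: (5)(-3) − (6)(-2) = -3
P_7→P_8: (6)(-5) − (5)(-3) = -15
P_8→P_9: (5)(-6) − (1)(-5) = -25
P_9→P_1: (1)(-4) − (-2)(-6) = -16
Σ = -137
Area = |Σ|/2 = 68.5.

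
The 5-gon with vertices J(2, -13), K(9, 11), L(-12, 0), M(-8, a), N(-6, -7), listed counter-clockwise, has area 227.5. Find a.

Write out the shoelace sum; only the two edges meeting at M involve a:
2·Area = [((-12)·a − (-8)·0) + ((-8)·(-7) − (-6)·a)] + 363
       = -6·a + 419 = 455
⇒ a = -6.

-6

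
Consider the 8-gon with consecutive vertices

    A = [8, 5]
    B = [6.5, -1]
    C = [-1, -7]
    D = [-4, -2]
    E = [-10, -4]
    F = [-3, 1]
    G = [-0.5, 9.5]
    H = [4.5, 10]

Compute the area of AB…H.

136.125

A→B: (8)(-1) − (6.5)(5) = -40.5
B→C: (6.5)(-7) − (-1)(-1) = -46.5
C→D: (-1)(-2) − (-4)(-7) = -26
D→E: (-4)(-4) − (-10)(-2) = -4
E→F: (-10)(1) − (-3)(-4) = -22
F→G: (-3)(9.5) − (-0.5)(1) = -28
G→H: (-0.5)(10) − (4.5)(9.5) = -47.75
H→A: (4.5)(5) − (8)(10) = -57.5
Σ = -272.25
Area = |Σ|/2 = 136.125.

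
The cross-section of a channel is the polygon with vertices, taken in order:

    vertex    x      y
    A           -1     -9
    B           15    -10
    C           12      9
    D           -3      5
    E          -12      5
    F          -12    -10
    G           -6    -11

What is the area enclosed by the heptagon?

413.5

Apply the shoelace (surveyor's) formula: 2A = Σ (x_i·y_{i+1} − x_{i+1}·y_i), indices taken mod 7.
Σ = (145) + (255) + (87) + (45) + (180) + (72) + (43) = 827
Area = |Σ|/2 = 413.5.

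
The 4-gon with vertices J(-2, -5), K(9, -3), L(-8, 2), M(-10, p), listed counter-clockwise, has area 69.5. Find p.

-4

Write out the shoelace sum; only the two edges meeting at M involve p:
2·Area = [((-8)·p − (-10)·2) + ((-10)·(-5) − (-2)·p)] + 45
       = -6·p + 115 = 139
⇒ p = -4.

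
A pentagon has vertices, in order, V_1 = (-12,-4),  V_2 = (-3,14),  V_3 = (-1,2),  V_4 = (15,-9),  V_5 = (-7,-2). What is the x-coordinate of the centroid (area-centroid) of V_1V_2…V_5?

-259/141

Apply the surveyor's formula. First the cross-terms c_i = x_i·y_{i+1} − x_{i+1}·y_i:
  -180, 8, -21, -93, 4  ⇒  2A = -282, A = -141.
Then Σ (x_i + x_{i+1})·c_i = 1554, so x̄ = 1554 / (6·(-141)) = -259/141.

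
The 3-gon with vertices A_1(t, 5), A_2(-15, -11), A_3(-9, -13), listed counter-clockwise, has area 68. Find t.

The doubled signed area Σ (x_i y_{i+1} − x_{i+1} y_i) is linear in t.
With t=0 it equals 126; the coefficient of t is 2 (from the two edges through A_1).
So 2·t + 126 = 2·68 = 136 ⇒ t = 5.

5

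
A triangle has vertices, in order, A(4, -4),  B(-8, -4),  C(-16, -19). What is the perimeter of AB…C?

54

|AB| = √((-12)² + (0)²) = √144 = 12
|BC| = √((-8)² + (-15)²) = √289 = 17
|CA| = √((20)² + (15)²) = √625 = 25
Perimeter = 12 + 17 + 25 = 54.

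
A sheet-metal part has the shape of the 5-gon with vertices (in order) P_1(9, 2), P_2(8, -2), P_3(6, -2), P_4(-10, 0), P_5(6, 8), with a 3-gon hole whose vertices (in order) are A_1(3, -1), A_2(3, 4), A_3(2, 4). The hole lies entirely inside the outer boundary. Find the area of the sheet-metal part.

Outer boundary:
Apply the shoelace (surveyor's) formula: 2A = Σ (x_i·y_{i+1} − x_{i+1}·y_i), indices taken mod 5.
P_1→P_2: (9)(-2) − (8)(2) = -34
P_2→P_3: (8)(-2) − (6)(-2) = -4
P_3→P_4: (6)(0) − (-10)(-2) = -20
P_4→P_5: (-10)(8) − (6)(0) = -80
P_5→P_1: (6)(2) − (9)(8) = -60
Σ = -198
Area = |Σ|/2 = 99.
Hole:
Apply the shoelace (surveyor's) formula: 2A = Σ (x_i·y_{i+1} − x_{i+1}·y_i), indices taken mod 3.
Cross-terms: 15, 4, -14  ⇒  Σ = 5
Area = |Σ|/2 = 2.5.
Net area = 99 − 2.5 = 96.5.

96.5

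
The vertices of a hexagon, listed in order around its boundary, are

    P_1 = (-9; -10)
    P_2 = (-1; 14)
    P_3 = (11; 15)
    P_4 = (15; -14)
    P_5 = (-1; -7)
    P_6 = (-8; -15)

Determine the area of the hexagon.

449.5

Σ = (-136) + (-169) + (-379) + (-119) + (-41) + (-55) = -899
Area = |Σ|/2 = 449.5.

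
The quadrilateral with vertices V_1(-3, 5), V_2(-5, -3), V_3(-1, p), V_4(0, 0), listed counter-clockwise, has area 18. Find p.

-1

The doubled signed area Σ (x_i y_{i+1} − x_{i+1} y_i) is linear in p.
With p=0 it equals 31; the coefficient of p is -5 (from the two edges through V_3).
So -5·p + 31 = 2·18 = 36 ⇒ p = -1.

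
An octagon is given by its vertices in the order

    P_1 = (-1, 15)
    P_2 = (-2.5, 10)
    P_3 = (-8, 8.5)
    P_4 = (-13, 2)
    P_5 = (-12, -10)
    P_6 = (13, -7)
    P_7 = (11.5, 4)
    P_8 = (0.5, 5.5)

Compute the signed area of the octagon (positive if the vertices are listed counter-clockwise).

377.75

Apply Gauss's area formula: 2A = Σ (x_i·y_{i+1} − x_{i+1}·y_i), indices taken mod 8.
Cross-terms: 27.5, 58.75, 94.5, 154, 214, 132.5, 61.25, 13  ⇒  Σ = 755.5
Signed area = Σ/2 = 377.75 (positive ⇒ counter-clockwise traversal).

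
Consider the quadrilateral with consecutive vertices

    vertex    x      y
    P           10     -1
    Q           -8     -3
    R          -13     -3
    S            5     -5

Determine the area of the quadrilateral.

36

Apply Gauss's area formula: 2A = Σ (x_i·y_{i+1} − x_{i+1}·y_i), indices taken mod 4.
Σ = (-38) + (-15) + (80) + (45) = 72
Area = |Σ|/2 = 36.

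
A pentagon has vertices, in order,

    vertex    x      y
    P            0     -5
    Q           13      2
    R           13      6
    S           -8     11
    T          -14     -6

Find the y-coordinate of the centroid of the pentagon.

Apply Gauss's area formula. First the cross-terms c_i = x_i·y_{i+1} − x_{i+1}·y_i:
  65, 52, 191, 202, 70  ⇒  2A = 580, A = 290.
Then Σ (y_i + y_{i+1})·c_i = 3708, so ȳ = 3708 / (6·290) = 309/145.

309/145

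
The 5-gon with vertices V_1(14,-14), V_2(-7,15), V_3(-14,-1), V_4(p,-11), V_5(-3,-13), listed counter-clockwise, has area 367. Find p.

-5

The doubled signed area Σ (x_i y_{i+1} − x_{i+1} y_i) is linear in p.
With p=0 it equals 674; the coefficient of p is -12 (from the two edges through V_4).
So -12·p + 674 = 2·367 = 734 ⇒ p = -5.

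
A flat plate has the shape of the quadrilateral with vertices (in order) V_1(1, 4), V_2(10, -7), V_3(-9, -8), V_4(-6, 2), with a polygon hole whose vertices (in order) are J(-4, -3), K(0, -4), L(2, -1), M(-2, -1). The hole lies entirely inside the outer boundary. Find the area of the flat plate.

130

Outer boundary:
Apply the shoelace formula: 2A = Σ (x_i·y_{i+1} − x_{i+1}·y_i), indices taken mod 4.
V_1→V_2: (1)(-7) − (10)(4) = -47
V_2→V_3: (10)(-8) − (-9)(-7) = -143
V_3→V_4: (-9)(2) − (-6)(-8) = -66
V_4→V_1: (-6)(4) − (1)(2) = -26
Σ = -282
Area = |Σ|/2 = 141.
Hole:
Apply the surveyor's formula: 2A = Σ (x_i·y_{i+1} − x_{i+1}·y_i), indices taken mod 4.
Σ = (16) + (8) + (-4) + (2) = 22
Area = |Σ|/2 = 11.
Net area = 141 − 11 = 130.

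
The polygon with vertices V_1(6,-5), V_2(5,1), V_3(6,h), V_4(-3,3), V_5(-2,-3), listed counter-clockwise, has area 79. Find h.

Write out the shoelace sum; only the two edges meeting at V_3 involve h:
2·Area = [(5·h − 6·1) + (6·3 − (-3)·h)] + 74
       = 8·h + 86 = 158
⇒ h = 9.

9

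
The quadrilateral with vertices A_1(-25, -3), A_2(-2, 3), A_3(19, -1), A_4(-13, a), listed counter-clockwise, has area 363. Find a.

The doubled signed area Σ (x_i y_{i+1} − x_{i+1} y_i) is linear in a.
With a=0 it equals -110; the coefficient of a is 44 (from the two edges through A_4).
So 44·a + -110 = 2·363 = 726 ⇒ a = 19.

19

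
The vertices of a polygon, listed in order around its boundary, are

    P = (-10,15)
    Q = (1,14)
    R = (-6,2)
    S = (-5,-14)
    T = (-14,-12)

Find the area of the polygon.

Apply the shoelace formula: 2A = Σ (x_i·y_{i+1} − x_{i+1}·y_i), indices taken mod 5.
P→Q: (-10)(14) − (1)(15) = -155
Q→R: (1)(2) − (-6)(14) = 86
R→S: (-6)(-14) − (-5)(2) = 94
S→T: (-5)(-12) − (-14)(-14) = -136
T→P: (-14)(15) − (-10)(-12) = -330
Σ = -441
Area = |Σ|/2 = 220.5.

220.5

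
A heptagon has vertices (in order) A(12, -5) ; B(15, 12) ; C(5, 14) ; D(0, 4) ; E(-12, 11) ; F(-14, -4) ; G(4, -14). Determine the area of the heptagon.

Apply the shoelace formula: 2A = Σ (x_i·y_{i+1} − x_{i+1}·y_i), indices taken mod 7.
Cross-terms: 219, 150, 20, 48, 202, 212, 148  ⇒  Σ = 999
Area = |Σ|/2 = 499.5.

499.5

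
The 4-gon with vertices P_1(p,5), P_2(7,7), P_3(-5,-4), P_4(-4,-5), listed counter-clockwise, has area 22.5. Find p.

7

The doubled signed area Σ (x_i y_{i+1} − x_{i+1} y_i) is linear in p.
With p=0 it equals -39; the coefficient of p is 12 (from the two edges through P_1).
So 12·p + -39 = 2·22.5 = 45 ⇒ p = 7.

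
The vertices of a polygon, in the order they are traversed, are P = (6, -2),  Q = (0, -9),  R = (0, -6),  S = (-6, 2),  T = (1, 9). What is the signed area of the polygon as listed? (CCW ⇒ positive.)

Apply the shoelace formula: 2A = Σ (x_i·y_{i+1} − x_{i+1}·y_i), indices taken mod 5.
Cross-terms: -54, 0, -36, -56, -56  ⇒  Σ = -202
Signed area = Σ/2 = -101 (negative ⇒ clockwise traversal).

-101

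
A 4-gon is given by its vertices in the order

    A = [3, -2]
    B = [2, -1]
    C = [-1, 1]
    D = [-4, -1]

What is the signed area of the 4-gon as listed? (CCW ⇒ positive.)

9

Apply Gauss's area formula: 2A = Σ (x_i·y_{i+1} − x_{i+1}·y_i), indices taken mod 4.
Σ = (1) + (1) + (5) + (11) = 18
Signed area = Σ/2 = 9 (positive ⇒ counter-clockwise traversal).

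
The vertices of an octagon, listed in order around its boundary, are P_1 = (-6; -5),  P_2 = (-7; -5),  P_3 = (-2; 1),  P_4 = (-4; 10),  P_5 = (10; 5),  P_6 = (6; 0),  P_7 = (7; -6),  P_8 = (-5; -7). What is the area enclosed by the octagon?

Apply the surveyor's formula: 2A = Σ (x_i·y_{i+1} − x_{i+1}·y_i), indices taken mod 8.
P_1→P_2: (-6)(-5) − (-7)(-5) = -5
P_2→P_3: (-7)(1) − (-2)(-5) = -17
P_3→P_4: (-2)(10) − (-4)(1) = -16
P_4→P_5: (-4)(5) − (10)(10) = -120
P_5→P_6: (10)(0) − (6)(5) = -30
P_6→P_7: (6)(-6) − (7)(0) = -36
P_7→P_8: (7)(-7) − (-5)(-6) = -79
P_8→P_1: (-5)(-5) − (-6)(-7) = -17
Σ = -320
Area = |Σ|/2 = 160.

160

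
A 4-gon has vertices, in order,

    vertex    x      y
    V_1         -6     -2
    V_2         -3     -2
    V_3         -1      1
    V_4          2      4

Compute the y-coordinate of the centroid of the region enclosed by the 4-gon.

Apply the shoelace (surveyor's) formula. First the cross-terms c_i = x_i·y_{i+1} − x_{i+1}·y_i:
  6, -5, -6, 20  ⇒  2A = 15, A = 7.5.
Then Σ (y_i + y_{i+1})·c_i = -9, so ȳ = -9 / (6·7.5) = -0.2.

-0.2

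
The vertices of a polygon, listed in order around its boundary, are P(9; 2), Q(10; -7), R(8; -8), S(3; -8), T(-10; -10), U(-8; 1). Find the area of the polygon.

186

Apply Gauss's area formula: 2A = Σ (x_i·y_{i+1} − x_{i+1}·y_i), indices taken mod 6.
Σ = (-83) + (-24) + (-40) + (-110) + (-90) + (-25) = -372
Area = |Σ|/2 = 186.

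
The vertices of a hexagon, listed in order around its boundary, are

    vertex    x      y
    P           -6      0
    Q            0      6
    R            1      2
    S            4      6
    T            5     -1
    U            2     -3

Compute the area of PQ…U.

P→Q: (-6)(6) − (0)(0) = -36
Q→R: (0)(2) − (1)(6) = -6
R→S: (1)(6) − (4)(2) = -2
S→T: (4)(-1) − (5)(6) = -34
T→U: (5)(-3) − (2)(-1) = -13
U→P: (2)(0) − (-6)(-3) = -18
Σ = -109
Area = |Σ|/2 = 54.5.

54.5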